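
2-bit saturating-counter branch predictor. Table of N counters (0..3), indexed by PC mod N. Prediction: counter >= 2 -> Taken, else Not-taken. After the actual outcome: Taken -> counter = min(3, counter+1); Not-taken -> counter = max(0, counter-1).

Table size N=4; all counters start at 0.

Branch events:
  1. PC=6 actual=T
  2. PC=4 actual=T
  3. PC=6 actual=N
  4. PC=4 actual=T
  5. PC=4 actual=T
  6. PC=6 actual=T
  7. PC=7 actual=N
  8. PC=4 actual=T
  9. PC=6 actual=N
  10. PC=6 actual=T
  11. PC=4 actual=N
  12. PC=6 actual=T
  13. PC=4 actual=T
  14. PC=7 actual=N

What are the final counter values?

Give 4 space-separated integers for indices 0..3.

Ev 1: PC=6 idx=2 pred=N actual=T -> ctr[2]=1
Ev 2: PC=4 idx=0 pred=N actual=T -> ctr[0]=1
Ev 3: PC=6 idx=2 pred=N actual=N -> ctr[2]=0
Ev 4: PC=4 idx=0 pred=N actual=T -> ctr[0]=2
Ev 5: PC=4 idx=0 pred=T actual=T -> ctr[0]=3
Ev 6: PC=6 idx=2 pred=N actual=T -> ctr[2]=1
Ev 7: PC=7 idx=3 pred=N actual=N -> ctr[3]=0
Ev 8: PC=4 idx=0 pred=T actual=T -> ctr[0]=3
Ev 9: PC=6 idx=2 pred=N actual=N -> ctr[2]=0
Ev 10: PC=6 idx=2 pred=N actual=T -> ctr[2]=1
Ev 11: PC=4 idx=0 pred=T actual=N -> ctr[0]=2
Ev 12: PC=6 idx=2 pred=N actual=T -> ctr[2]=2
Ev 13: PC=4 idx=0 pred=T actual=T -> ctr[0]=3
Ev 14: PC=7 idx=3 pred=N actual=N -> ctr[3]=0

Answer: 3 0 2 0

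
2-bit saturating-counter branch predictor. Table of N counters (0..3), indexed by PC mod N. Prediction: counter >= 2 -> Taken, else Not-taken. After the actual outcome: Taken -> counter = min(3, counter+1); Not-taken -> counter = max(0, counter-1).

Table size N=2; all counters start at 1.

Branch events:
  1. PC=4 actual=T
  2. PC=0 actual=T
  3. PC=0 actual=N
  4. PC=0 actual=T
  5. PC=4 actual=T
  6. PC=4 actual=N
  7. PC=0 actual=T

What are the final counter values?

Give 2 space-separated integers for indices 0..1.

Ev 1: PC=4 idx=0 pred=N actual=T -> ctr[0]=2
Ev 2: PC=0 idx=0 pred=T actual=T -> ctr[0]=3
Ev 3: PC=0 idx=0 pred=T actual=N -> ctr[0]=2
Ev 4: PC=0 idx=0 pred=T actual=T -> ctr[0]=3
Ev 5: PC=4 idx=0 pred=T actual=T -> ctr[0]=3
Ev 6: PC=4 idx=0 pred=T actual=N -> ctr[0]=2
Ev 7: PC=0 idx=0 pred=T actual=T -> ctr[0]=3

Answer: 3 1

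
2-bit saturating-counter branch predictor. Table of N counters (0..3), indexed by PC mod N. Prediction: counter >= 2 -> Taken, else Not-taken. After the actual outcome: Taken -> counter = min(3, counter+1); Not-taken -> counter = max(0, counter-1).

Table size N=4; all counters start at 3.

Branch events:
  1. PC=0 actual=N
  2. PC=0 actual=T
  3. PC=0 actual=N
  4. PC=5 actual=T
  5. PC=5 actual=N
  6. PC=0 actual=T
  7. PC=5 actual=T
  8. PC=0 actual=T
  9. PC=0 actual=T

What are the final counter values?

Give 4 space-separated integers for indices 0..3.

Answer: 3 3 3 3

Derivation:
Ev 1: PC=0 idx=0 pred=T actual=N -> ctr[0]=2
Ev 2: PC=0 idx=0 pred=T actual=T -> ctr[0]=3
Ev 3: PC=0 idx=0 pred=T actual=N -> ctr[0]=2
Ev 4: PC=5 idx=1 pred=T actual=T -> ctr[1]=3
Ev 5: PC=5 idx=1 pred=T actual=N -> ctr[1]=2
Ev 6: PC=0 idx=0 pred=T actual=T -> ctr[0]=3
Ev 7: PC=5 idx=1 pred=T actual=T -> ctr[1]=3
Ev 8: PC=0 idx=0 pred=T actual=T -> ctr[0]=3
Ev 9: PC=0 idx=0 pred=T actual=T -> ctr[0]=3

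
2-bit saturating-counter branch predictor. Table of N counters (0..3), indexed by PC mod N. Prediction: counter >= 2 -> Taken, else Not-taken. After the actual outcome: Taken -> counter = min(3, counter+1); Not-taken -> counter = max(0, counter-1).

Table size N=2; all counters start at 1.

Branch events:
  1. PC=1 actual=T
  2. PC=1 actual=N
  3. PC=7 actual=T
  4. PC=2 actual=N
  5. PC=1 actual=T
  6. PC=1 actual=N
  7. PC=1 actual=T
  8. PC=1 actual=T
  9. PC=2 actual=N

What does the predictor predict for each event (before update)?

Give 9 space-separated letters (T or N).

Ev 1: PC=1 idx=1 pred=N actual=T -> ctr[1]=2
Ev 2: PC=1 idx=1 pred=T actual=N -> ctr[1]=1
Ev 3: PC=7 idx=1 pred=N actual=T -> ctr[1]=2
Ev 4: PC=2 idx=0 pred=N actual=N -> ctr[0]=0
Ev 5: PC=1 idx=1 pred=T actual=T -> ctr[1]=3
Ev 6: PC=1 idx=1 pred=T actual=N -> ctr[1]=2
Ev 7: PC=1 idx=1 pred=T actual=T -> ctr[1]=3
Ev 8: PC=1 idx=1 pred=T actual=T -> ctr[1]=3
Ev 9: PC=2 idx=0 pred=N actual=N -> ctr[0]=0

Answer: N T N N T T T T N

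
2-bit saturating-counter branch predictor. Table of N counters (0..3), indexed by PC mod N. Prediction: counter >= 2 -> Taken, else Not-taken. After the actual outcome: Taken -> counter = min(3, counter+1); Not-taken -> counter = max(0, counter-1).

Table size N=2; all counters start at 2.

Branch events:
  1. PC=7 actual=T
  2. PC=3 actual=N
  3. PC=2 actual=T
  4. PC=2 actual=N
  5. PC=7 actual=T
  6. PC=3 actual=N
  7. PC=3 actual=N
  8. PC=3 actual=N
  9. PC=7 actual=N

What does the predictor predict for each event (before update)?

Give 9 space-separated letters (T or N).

Answer: T T T T T T T N N

Derivation:
Ev 1: PC=7 idx=1 pred=T actual=T -> ctr[1]=3
Ev 2: PC=3 idx=1 pred=T actual=N -> ctr[1]=2
Ev 3: PC=2 idx=0 pred=T actual=T -> ctr[0]=3
Ev 4: PC=2 idx=0 pred=T actual=N -> ctr[0]=2
Ev 5: PC=7 idx=1 pred=T actual=T -> ctr[1]=3
Ev 6: PC=3 idx=1 pred=T actual=N -> ctr[1]=2
Ev 7: PC=3 idx=1 pred=T actual=N -> ctr[1]=1
Ev 8: PC=3 idx=1 pred=N actual=N -> ctr[1]=0
Ev 9: PC=7 idx=1 pred=N actual=N -> ctr[1]=0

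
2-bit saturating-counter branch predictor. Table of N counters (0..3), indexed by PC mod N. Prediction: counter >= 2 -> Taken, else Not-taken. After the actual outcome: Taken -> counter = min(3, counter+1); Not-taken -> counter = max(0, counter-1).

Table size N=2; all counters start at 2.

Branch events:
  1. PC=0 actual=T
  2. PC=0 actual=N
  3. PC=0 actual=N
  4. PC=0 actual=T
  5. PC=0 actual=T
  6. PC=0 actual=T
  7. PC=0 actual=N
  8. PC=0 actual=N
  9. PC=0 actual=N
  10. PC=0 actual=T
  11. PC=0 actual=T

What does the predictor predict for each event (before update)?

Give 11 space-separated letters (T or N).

Answer: T T T N T T T T N N N

Derivation:
Ev 1: PC=0 idx=0 pred=T actual=T -> ctr[0]=3
Ev 2: PC=0 idx=0 pred=T actual=N -> ctr[0]=2
Ev 3: PC=0 idx=0 pred=T actual=N -> ctr[0]=1
Ev 4: PC=0 idx=0 pred=N actual=T -> ctr[0]=2
Ev 5: PC=0 idx=0 pred=T actual=T -> ctr[0]=3
Ev 6: PC=0 idx=0 pred=T actual=T -> ctr[0]=3
Ev 7: PC=0 idx=0 pred=T actual=N -> ctr[0]=2
Ev 8: PC=0 idx=0 pred=T actual=N -> ctr[0]=1
Ev 9: PC=0 idx=0 pred=N actual=N -> ctr[0]=0
Ev 10: PC=0 idx=0 pred=N actual=T -> ctr[0]=1
Ev 11: PC=0 idx=0 pred=N actual=T -> ctr[0]=2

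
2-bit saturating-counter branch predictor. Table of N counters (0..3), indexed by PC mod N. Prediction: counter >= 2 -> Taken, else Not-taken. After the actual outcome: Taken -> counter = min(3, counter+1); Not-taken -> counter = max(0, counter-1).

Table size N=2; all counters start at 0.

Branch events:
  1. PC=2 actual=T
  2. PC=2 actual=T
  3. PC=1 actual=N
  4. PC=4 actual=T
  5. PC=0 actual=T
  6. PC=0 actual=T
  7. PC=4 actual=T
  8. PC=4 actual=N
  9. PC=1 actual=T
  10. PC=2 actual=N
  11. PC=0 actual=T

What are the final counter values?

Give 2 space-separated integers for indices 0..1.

Answer: 2 1

Derivation:
Ev 1: PC=2 idx=0 pred=N actual=T -> ctr[0]=1
Ev 2: PC=2 idx=0 pred=N actual=T -> ctr[0]=2
Ev 3: PC=1 idx=1 pred=N actual=N -> ctr[1]=0
Ev 4: PC=4 idx=0 pred=T actual=T -> ctr[0]=3
Ev 5: PC=0 idx=0 pred=T actual=T -> ctr[0]=3
Ev 6: PC=0 idx=0 pred=T actual=T -> ctr[0]=3
Ev 7: PC=4 idx=0 pred=T actual=T -> ctr[0]=3
Ev 8: PC=4 idx=0 pred=T actual=N -> ctr[0]=2
Ev 9: PC=1 idx=1 pred=N actual=T -> ctr[1]=1
Ev 10: PC=2 idx=0 pred=T actual=N -> ctr[0]=1
Ev 11: PC=0 idx=0 pred=N actual=T -> ctr[0]=2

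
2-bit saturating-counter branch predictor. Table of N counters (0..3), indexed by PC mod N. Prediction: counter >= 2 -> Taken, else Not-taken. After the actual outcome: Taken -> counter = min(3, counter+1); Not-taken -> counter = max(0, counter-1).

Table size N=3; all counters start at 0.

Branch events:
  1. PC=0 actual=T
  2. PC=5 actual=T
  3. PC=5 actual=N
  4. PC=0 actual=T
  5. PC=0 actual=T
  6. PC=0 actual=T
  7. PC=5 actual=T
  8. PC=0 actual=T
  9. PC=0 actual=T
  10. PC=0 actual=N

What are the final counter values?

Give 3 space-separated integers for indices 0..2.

Ev 1: PC=0 idx=0 pred=N actual=T -> ctr[0]=1
Ev 2: PC=5 idx=2 pred=N actual=T -> ctr[2]=1
Ev 3: PC=5 idx=2 pred=N actual=N -> ctr[2]=0
Ev 4: PC=0 idx=0 pred=N actual=T -> ctr[0]=2
Ev 5: PC=0 idx=0 pred=T actual=T -> ctr[0]=3
Ev 6: PC=0 idx=0 pred=T actual=T -> ctr[0]=3
Ev 7: PC=5 idx=2 pred=N actual=T -> ctr[2]=1
Ev 8: PC=0 idx=0 pred=T actual=T -> ctr[0]=3
Ev 9: PC=0 idx=0 pred=T actual=T -> ctr[0]=3
Ev 10: PC=0 idx=0 pred=T actual=N -> ctr[0]=2

Answer: 2 0 1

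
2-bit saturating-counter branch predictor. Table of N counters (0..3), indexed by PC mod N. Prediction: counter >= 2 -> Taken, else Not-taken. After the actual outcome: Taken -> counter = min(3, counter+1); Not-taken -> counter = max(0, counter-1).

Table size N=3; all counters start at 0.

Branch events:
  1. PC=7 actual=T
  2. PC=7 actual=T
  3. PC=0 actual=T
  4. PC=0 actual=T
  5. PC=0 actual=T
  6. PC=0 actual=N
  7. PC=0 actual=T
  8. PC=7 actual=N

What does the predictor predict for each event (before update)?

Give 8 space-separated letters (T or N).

Answer: N N N N T T T T

Derivation:
Ev 1: PC=7 idx=1 pred=N actual=T -> ctr[1]=1
Ev 2: PC=7 idx=1 pred=N actual=T -> ctr[1]=2
Ev 3: PC=0 idx=0 pred=N actual=T -> ctr[0]=1
Ev 4: PC=0 idx=0 pred=N actual=T -> ctr[0]=2
Ev 5: PC=0 idx=0 pred=T actual=T -> ctr[0]=3
Ev 6: PC=0 idx=0 pred=T actual=N -> ctr[0]=2
Ev 7: PC=0 idx=0 pred=T actual=T -> ctr[0]=3
Ev 8: PC=7 idx=1 pred=T actual=N -> ctr[1]=1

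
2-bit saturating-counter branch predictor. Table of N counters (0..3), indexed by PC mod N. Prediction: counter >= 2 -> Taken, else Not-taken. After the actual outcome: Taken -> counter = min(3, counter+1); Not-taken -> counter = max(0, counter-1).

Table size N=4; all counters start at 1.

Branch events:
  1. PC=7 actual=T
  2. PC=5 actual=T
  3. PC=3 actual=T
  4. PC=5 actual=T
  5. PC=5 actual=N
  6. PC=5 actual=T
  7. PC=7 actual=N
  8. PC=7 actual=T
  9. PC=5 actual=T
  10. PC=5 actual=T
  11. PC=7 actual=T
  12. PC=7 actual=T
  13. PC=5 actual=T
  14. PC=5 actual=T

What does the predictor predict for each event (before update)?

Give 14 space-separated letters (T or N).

Ev 1: PC=7 idx=3 pred=N actual=T -> ctr[3]=2
Ev 2: PC=5 idx=1 pred=N actual=T -> ctr[1]=2
Ev 3: PC=3 idx=3 pred=T actual=T -> ctr[3]=3
Ev 4: PC=5 idx=1 pred=T actual=T -> ctr[1]=3
Ev 5: PC=5 idx=1 pred=T actual=N -> ctr[1]=2
Ev 6: PC=5 idx=1 pred=T actual=T -> ctr[1]=3
Ev 7: PC=7 idx=3 pred=T actual=N -> ctr[3]=2
Ev 8: PC=7 idx=3 pred=T actual=T -> ctr[3]=3
Ev 9: PC=5 idx=1 pred=T actual=T -> ctr[1]=3
Ev 10: PC=5 idx=1 pred=T actual=T -> ctr[1]=3
Ev 11: PC=7 idx=3 pred=T actual=T -> ctr[3]=3
Ev 12: PC=7 idx=3 pred=T actual=T -> ctr[3]=3
Ev 13: PC=5 idx=1 pred=T actual=T -> ctr[1]=3
Ev 14: PC=5 idx=1 pred=T actual=T -> ctr[1]=3

Answer: N N T T T T T T T T T T T T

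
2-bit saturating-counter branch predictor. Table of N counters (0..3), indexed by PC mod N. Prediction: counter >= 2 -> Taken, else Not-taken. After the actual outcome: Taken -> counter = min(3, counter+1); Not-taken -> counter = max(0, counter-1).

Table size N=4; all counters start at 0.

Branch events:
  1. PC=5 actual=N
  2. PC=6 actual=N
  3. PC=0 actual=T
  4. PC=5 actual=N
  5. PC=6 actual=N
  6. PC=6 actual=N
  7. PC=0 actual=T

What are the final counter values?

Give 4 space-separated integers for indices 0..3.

Ev 1: PC=5 idx=1 pred=N actual=N -> ctr[1]=0
Ev 2: PC=6 idx=2 pred=N actual=N -> ctr[2]=0
Ev 3: PC=0 idx=0 pred=N actual=T -> ctr[0]=1
Ev 4: PC=5 idx=1 pred=N actual=N -> ctr[1]=0
Ev 5: PC=6 idx=2 pred=N actual=N -> ctr[2]=0
Ev 6: PC=6 idx=2 pred=N actual=N -> ctr[2]=0
Ev 7: PC=0 idx=0 pred=N actual=T -> ctr[0]=2

Answer: 2 0 0 0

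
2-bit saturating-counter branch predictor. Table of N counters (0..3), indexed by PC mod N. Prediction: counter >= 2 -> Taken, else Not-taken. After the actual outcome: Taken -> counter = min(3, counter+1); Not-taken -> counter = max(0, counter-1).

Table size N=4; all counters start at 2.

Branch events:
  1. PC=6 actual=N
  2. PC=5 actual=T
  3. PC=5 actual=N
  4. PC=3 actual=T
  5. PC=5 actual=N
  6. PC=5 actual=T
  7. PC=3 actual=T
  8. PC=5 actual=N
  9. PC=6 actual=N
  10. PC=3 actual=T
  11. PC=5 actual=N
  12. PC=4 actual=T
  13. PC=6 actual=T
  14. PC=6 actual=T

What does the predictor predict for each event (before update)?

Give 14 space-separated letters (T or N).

Ev 1: PC=6 idx=2 pred=T actual=N -> ctr[2]=1
Ev 2: PC=5 idx=1 pred=T actual=T -> ctr[1]=3
Ev 3: PC=5 idx=1 pred=T actual=N -> ctr[1]=2
Ev 4: PC=3 idx=3 pred=T actual=T -> ctr[3]=3
Ev 5: PC=5 idx=1 pred=T actual=N -> ctr[1]=1
Ev 6: PC=5 idx=1 pred=N actual=T -> ctr[1]=2
Ev 7: PC=3 idx=3 pred=T actual=T -> ctr[3]=3
Ev 8: PC=5 idx=1 pred=T actual=N -> ctr[1]=1
Ev 9: PC=6 idx=2 pred=N actual=N -> ctr[2]=0
Ev 10: PC=3 idx=3 pred=T actual=T -> ctr[3]=3
Ev 11: PC=5 idx=1 pred=N actual=N -> ctr[1]=0
Ev 12: PC=4 idx=0 pred=T actual=T -> ctr[0]=3
Ev 13: PC=6 idx=2 pred=N actual=T -> ctr[2]=1
Ev 14: PC=6 idx=2 pred=N actual=T -> ctr[2]=2

Answer: T T T T T N T T N T N T N N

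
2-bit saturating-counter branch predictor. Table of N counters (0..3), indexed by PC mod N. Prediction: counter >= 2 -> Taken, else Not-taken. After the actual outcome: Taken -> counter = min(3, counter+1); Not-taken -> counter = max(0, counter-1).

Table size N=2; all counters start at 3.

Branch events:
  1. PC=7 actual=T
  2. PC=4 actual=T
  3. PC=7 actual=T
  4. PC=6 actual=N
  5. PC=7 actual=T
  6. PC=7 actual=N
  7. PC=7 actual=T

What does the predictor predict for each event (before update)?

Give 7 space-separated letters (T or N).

Ev 1: PC=7 idx=1 pred=T actual=T -> ctr[1]=3
Ev 2: PC=4 idx=0 pred=T actual=T -> ctr[0]=3
Ev 3: PC=7 idx=1 pred=T actual=T -> ctr[1]=3
Ev 4: PC=6 idx=0 pred=T actual=N -> ctr[0]=2
Ev 5: PC=7 idx=1 pred=T actual=T -> ctr[1]=3
Ev 6: PC=7 idx=1 pred=T actual=N -> ctr[1]=2
Ev 7: PC=7 idx=1 pred=T actual=T -> ctr[1]=3

Answer: T T T T T T T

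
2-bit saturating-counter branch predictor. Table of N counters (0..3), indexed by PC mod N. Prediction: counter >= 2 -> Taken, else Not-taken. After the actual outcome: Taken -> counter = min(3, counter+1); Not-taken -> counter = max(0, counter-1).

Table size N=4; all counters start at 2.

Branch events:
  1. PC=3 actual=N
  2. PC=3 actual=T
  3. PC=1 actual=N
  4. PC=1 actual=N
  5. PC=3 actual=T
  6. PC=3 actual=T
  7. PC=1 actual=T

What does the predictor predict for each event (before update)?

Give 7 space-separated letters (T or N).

Ev 1: PC=3 idx=3 pred=T actual=N -> ctr[3]=1
Ev 2: PC=3 idx=3 pred=N actual=T -> ctr[3]=2
Ev 3: PC=1 idx=1 pred=T actual=N -> ctr[1]=1
Ev 4: PC=1 idx=1 pred=N actual=N -> ctr[1]=0
Ev 5: PC=3 idx=3 pred=T actual=T -> ctr[3]=3
Ev 6: PC=3 idx=3 pred=T actual=T -> ctr[3]=3
Ev 7: PC=1 idx=1 pred=N actual=T -> ctr[1]=1

Answer: T N T N T T N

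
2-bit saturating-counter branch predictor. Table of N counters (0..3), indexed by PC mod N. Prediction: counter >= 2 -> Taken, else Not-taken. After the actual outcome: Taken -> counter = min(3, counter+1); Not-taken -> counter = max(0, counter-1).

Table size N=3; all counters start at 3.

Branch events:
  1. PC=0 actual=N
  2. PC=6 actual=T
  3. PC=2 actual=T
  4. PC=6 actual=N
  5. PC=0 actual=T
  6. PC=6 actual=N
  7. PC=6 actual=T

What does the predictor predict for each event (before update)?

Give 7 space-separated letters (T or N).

Answer: T T T T T T T

Derivation:
Ev 1: PC=0 idx=0 pred=T actual=N -> ctr[0]=2
Ev 2: PC=6 idx=0 pred=T actual=T -> ctr[0]=3
Ev 3: PC=2 idx=2 pred=T actual=T -> ctr[2]=3
Ev 4: PC=6 idx=0 pred=T actual=N -> ctr[0]=2
Ev 5: PC=0 idx=0 pred=T actual=T -> ctr[0]=3
Ev 6: PC=6 idx=0 pred=T actual=N -> ctr[0]=2
Ev 7: PC=6 idx=0 pred=T actual=T -> ctr[0]=3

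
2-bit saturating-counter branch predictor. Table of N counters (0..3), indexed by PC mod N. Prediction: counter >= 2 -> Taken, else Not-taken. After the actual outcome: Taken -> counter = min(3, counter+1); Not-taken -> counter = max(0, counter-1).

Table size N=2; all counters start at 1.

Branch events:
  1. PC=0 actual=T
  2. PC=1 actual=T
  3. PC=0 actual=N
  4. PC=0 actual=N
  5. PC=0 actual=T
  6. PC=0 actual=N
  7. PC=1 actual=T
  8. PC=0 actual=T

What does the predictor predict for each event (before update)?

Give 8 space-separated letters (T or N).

Answer: N N T N N N T N

Derivation:
Ev 1: PC=0 idx=0 pred=N actual=T -> ctr[0]=2
Ev 2: PC=1 idx=1 pred=N actual=T -> ctr[1]=2
Ev 3: PC=0 idx=0 pred=T actual=N -> ctr[0]=1
Ev 4: PC=0 idx=0 pred=N actual=N -> ctr[0]=0
Ev 5: PC=0 idx=0 pred=N actual=T -> ctr[0]=1
Ev 6: PC=0 idx=0 pred=N actual=N -> ctr[0]=0
Ev 7: PC=1 idx=1 pred=T actual=T -> ctr[1]=3
Ev 8: PC=0 idx=0 pred=N actual=T -> ctr[0]=1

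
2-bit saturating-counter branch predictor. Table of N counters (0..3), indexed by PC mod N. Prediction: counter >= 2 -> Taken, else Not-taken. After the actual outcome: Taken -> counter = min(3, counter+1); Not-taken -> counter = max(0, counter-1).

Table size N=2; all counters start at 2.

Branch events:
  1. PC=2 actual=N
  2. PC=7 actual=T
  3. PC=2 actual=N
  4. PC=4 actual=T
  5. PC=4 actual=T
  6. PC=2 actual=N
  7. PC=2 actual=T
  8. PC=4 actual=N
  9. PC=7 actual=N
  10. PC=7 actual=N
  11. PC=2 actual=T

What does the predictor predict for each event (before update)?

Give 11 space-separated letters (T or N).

Answer: T T N N N T N T T T N

Derivation:
Ev 1: PC=2 idx=0 pred=T actual=N -> ctr[0]=1
Ev 2: PC=7 idx=1 pred=T actual=T -> ctr[1]=3
Ev 3: PC=2 idx=0 pred=N actual=N -> ctr[0]=0
Ev 4: PC=4 idx=0 pred=N actual=T -> ctr[0]=1
Ev 5: PC=4 idx=0 pred=N actual=T -> ctr[0]=2
Ev 6: PC=2 idx=0 pred=T actual=N -> ctr[0]=1
Ev 7: PC=2 idx=0 pred=N actual=T -> ctr[0]=2
Ev 8: PC=4 idx=0 pred=T actual=N -> ctr[0]=1
Ev 9: PC=7 idx=1 pred=T actual=N -> ctr[1]=2
Ev 10: PC=7 idx=1 pred=T actual=N -> ctr[1]=1
Ev 11: PC=2 idx=0 pred=N actual=T -> ctr[0]=2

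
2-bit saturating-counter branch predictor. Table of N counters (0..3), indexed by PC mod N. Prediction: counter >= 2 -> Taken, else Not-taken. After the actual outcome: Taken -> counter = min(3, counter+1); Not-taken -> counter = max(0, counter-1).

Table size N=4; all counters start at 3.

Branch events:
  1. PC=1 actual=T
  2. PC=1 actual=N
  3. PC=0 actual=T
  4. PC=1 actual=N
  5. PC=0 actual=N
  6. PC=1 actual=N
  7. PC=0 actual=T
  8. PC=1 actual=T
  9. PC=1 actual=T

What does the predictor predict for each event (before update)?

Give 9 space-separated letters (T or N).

Ev 1: PC=1 idx=1 pred=T actual=T -> ctr[1]=3
Ev 2: PC=1 idx=1 pred=T actual=N -> ctr[1]=2
Ev 3: PC=0 idx=0 pred=T actual=T -> ctr[0]=3
Ev 4: PC=1 idx=1 pred=T actual=N -> ctr[1]=1
Ev 5: PC=0 idx=0 pred=T actual=N -> ctr[0]=2
Ev 6: PC=1 idx=1 pred=N actual=N -> ctr[1]=0
Ev 7: PC=0 idx=0 pred=T actual=T -> ctr[0]=3
Ev 8: PC=1 idx=1 pred=N actual=T -> ctr[1]=1
Ev 9: PC=1 idx=1 pred=N actual=T -> ctr[1]=2

Answer: T T T T T N T N N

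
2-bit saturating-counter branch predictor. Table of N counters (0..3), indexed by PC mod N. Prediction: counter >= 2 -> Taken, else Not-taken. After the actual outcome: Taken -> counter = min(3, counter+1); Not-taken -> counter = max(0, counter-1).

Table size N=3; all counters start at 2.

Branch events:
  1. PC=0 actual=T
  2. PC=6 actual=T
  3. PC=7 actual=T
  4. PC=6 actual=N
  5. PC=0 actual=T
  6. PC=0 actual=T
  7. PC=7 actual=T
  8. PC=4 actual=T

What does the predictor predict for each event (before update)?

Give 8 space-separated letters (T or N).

Ev 1: PC=0 idx=0 pred=T actual=T -> ctr[0]=3
Ev 2: PC=6 idx=0 pred=T actual=T -> ctr[0]=3
Ev 3: PC=7 idx=1 pred=T actual=T -> ctr[1]=3
Ev 4: PC=6 idx=0 pred=T actual=N -> ctr[0]=2
Ev 5: PC=0 idx=0 pred=T actual=T -> ctr[0]=3
Ev 6: PC=0 idx=0 pred=T actual=T -> ctr[0]=3
Ev 7: PC=7 idx=1 pred=T actual=T -> ctr[1]=3
Ev 8: PC=4 idx=1 pred=T actual=T -> ctr[1]=3

Answer: T T T T T T T T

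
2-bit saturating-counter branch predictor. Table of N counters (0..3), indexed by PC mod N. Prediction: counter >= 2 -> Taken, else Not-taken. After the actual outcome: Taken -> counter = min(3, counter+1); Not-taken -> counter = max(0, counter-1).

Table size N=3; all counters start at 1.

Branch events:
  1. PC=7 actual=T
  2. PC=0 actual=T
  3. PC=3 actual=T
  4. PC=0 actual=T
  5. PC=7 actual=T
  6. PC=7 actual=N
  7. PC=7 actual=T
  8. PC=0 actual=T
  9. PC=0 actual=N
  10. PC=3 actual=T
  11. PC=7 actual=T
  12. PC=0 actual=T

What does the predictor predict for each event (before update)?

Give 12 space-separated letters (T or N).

Ev 1: PC=7 idx=1 pred=N actual=T -> ctr[1]=2
Ev 2: PC=0 idx=0 pred=N actual=T -> ctr[0]=2
Ev 3: PC=3 idx=0 pred=T actual=T -> ctr[0]=3
Ev 4: PC=0 idx=0 pred=T actual=T -> ctr[0]=3
Ev 5: PC=7 idx=1 pred=T actual=T -> ctr[1]=3
Ev 6: PC=7 idx=1 pred=T actual=N -> ctr[1]=2
Ev 7: PC=7 idx=1 pred=T actual=T -> ctr[1]=3
Ev 8: PC=0 idx=0 pred=T actual=T -> ctr[0]=3
Ev 9: PC=0 idx=0 pred=T actual=N -> ctr[0]=2
Ev 10: PC=3 idx=0 pred=T actual=T -> ctr[0]=3
Ev 11: PC=7 idx=1 pred=T actual=T -> ctr[1]=3
Ev 12: PC=0 idx=0 pred=T actual=T -> ctr[0]=3

Answer: N N T T T T T T T T T T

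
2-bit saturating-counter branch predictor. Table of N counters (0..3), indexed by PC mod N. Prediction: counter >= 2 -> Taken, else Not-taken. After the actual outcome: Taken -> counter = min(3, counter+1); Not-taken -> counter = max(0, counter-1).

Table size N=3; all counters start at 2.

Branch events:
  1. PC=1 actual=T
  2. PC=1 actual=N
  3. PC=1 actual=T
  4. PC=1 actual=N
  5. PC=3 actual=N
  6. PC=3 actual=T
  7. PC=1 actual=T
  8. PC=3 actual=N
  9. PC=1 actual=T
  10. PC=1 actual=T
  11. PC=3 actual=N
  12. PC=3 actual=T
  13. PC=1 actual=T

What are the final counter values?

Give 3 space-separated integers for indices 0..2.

Ev 1: PC=1 idx=1 pred=T actual=T -> ctr[1]=3
Ev 2: PC=1 idx=1 pred=T actual=N -> ctr[1]=2
Ev 3: PC=1 idx=1 pred=T actual=T -> ctr[1]=3
Ev 4: PC=1 idx=1 pred=T actual=N -> ctr[1]=2
Ev 5: PC=3 idx=0 pred=T actual=N -> ctr[0]=1
Ev 6: PC=3 idx=0 pred=N actual=T -> ctr[0]=2
Ev 7: PC=1 idx=1 pred=T actual=T -> ctr[1]=3
Ev 8: PC=3 idx=0 pred=T actual=N -> ctr[0]=1
Ev 9: PC=1 idx=1 pred=T actual=T -> ctr[1]=3
Ev 10: PC=1 idx=1 pred=T actual=T -> ctr[1]=3
Ev 11: PC=3 idx=0 pred=N actual=N -> ctr[0]=0
Ev 12: PC=3 idx=0 pred=N actual=T -> ctr[0]=1
Ev 13: PC=1 idx=1 pred=T actual=T -> ctr[1]=3

Answer: 1 3 2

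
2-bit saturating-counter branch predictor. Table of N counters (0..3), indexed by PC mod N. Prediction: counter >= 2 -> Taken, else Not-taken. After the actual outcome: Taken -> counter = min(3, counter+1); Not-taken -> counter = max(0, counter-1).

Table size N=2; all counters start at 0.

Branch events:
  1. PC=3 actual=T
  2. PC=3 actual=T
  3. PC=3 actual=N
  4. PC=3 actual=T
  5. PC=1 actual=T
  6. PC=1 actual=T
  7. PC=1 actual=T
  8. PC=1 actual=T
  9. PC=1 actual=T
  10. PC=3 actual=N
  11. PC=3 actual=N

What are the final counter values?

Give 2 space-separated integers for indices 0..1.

Answer: 0 1

Derivation:
Ev 1: PC=3 idx=1 pred=N actual=T -> ctr[1]=1
Ev 2: PC=3 idx=1 pred=N actual=T -> ctr[1]=2
Ev 3: PC=3 idx=1 pred=T actual=N -> ctr[1]=1
Ev 4: PC=3 idx=1 pred=N actual=T -> ctr[1]=2
Ev 5: PC=1 idx=1 pred=T actual=T -> ctr[1]=3
Ev 6: PC=1 idx=1 pred=T actual=T -> ctr[1]=3
Ev 7: PC=1 idx=1 pred=T actual=T -> ctr[1]=3
Ev 8: PC=1 idx=1 pred=T actual=T -> ctr[1]=3
Ev 9: PC=1 idx=1 pred=T actual=T -> ctr[1]=3
Ev 10: PC=3 idx=1 pred=T actual=N -> ctr[1]=2
Ev 11: PC=3 idx=1 pred=T actual=N -> ctr[1]=1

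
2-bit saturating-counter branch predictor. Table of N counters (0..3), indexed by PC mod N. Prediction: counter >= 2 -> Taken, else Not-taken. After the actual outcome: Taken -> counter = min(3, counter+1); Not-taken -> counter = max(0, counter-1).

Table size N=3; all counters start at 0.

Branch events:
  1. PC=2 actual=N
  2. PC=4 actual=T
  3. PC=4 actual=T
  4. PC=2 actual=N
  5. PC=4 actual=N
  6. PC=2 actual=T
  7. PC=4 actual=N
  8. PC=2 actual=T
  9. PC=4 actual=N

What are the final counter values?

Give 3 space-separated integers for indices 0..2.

Answer: 0 0 2

Derivation:
Ev 1: PC=2 idx=2 pred=N actual=N -> ctr[2]=0
Ev 2: PC=4 idx=1 pred=N actual=T -> ctr[1]=1
Ev 3: PC=4 idx=1 pred=N actual=T -> ctr[1]=2
Ev 4: PC=2 idx=2 pred=N actual=N -> ctr[2]=0
Ev 5: PC=4 idx=1 pred=T actual=N -> ctr[1]=1
Ev 6: PC=2 idx=2 pred=N actual=T -> ctr[2]=1
Ev 7: PC=4 idx=1 pred=N actual=N -> ctr[1]=0
Ev 8: PC=2 idx=2 pred=N actual=T -> ctr[2]=2
Ev 9: PC=4 idx=1 pred=N actual=N -> ctr[1]=0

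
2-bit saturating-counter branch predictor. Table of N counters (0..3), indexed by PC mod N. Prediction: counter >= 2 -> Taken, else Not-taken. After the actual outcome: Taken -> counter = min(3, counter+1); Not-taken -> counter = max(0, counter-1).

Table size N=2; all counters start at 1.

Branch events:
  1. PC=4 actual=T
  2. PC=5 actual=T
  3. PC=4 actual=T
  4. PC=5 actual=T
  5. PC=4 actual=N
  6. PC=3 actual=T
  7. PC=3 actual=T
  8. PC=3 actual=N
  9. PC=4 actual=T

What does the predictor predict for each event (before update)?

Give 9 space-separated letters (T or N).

Answer: N N T T T T T T T

Derivation:
Ev 1: PC=4 idx=0 pred=N actual=T -> ctr[0]=2
Ev 2: PC=5 idx=1 pred=N actual=T -> ctr[1]=2
Ev 3: PC=4 idx=0 pred=T actual=T -> ctr[0]=3
Ev 4: PC=5 idx=1 pred=T actual=T -> ctr[1]=3
Ev 5: PC=4 idx=0 pred=T actual=N -> ctr[0]=2
Ev 6: PC=3 idx=1 pred=T actual=T -> ctr[1]=3
Ev 7: PC=3 idx=1 pred=T actual=T -> ctr[1]=3
Ev 8: PC=3 idx=1 pred=T actual=N -> ctr[1]=2
Ev 9: PC=4 idx=0 pred=T actual=T -> ctr[0]=3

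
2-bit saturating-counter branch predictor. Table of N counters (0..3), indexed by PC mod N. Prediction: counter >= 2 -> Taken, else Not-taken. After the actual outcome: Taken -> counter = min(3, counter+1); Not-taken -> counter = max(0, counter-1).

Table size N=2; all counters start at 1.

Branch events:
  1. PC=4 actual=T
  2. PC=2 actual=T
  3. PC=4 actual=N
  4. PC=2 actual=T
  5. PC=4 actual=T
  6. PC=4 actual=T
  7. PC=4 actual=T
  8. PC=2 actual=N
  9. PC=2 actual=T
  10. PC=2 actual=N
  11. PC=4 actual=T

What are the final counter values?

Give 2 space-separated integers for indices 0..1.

Answer: 3 1

Derivation:
Ev 1: PC=4 idx=0 pred=N actual=T -> ctr[0]=2
Ev 2: PC=2 idx=0 pred=T actual=T -> ctr[0]=3
Ev 3: PC=4 idx=0 pred=T actual=N -> ctr[0]=2
Ev 4: PC=2 idx=0 pred=T actual=T -> ctr[0]=3
Ev 5: PC=4 idx=0 pred=T actual=T -> ctr[0]=3
Ev 6: PC=4 idx=0 pred=T actual=T -> ctr[0]=3
Ev 7: PC=4 idx=0 pred=T actual=T -> ctr[0]=3
Ev 8: PC=2 idx=0 pred=T actual=N -> ctr[0]=2
Ev 9: PC=2 idx=0 pred=T actual=T -> ctr[0]=3
Ev 10: PC=2 idx=0 pred=T actual=N -> ctr[0]=2
Ev 11: PC=4 idx=0 pred=T actual=T -> ctr[0]=3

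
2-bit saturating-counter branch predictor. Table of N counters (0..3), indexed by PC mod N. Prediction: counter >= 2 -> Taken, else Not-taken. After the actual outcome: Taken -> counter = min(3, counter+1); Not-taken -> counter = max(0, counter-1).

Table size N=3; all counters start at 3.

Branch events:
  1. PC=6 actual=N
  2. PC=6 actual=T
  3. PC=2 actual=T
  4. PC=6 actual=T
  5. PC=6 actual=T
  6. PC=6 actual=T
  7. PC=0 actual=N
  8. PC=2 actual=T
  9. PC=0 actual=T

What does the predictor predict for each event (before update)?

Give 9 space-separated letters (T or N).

Answer: T T T T T T T T T

Derivation:
Ev 1: PC=6 idx=0 pred=T actual=N -> ctr[0]=2
Ev 2: PC=6 idx=0 pred=T actual=T -> ctr[0]=3
Ev 3: PC=2 idx=2 pred=T actual=T -> ctr[2]=3
Ev 4: PC=6 idx=0 pred=T actual=T -> ctr[0]=3
Ev 5: PC=6 idx=0 pred=T actual=T -> ctr[0]=3
Ev 6: PC=6 idx=0 pred=T actual=T -> ctr[0]=3
Ev 7: PC=0 idx=0 pred=T actual=N -> ctr[0]=2
Ev 8: PC=2 idx=2 pred=T actual=T -> ctr[2]=3
Ev 9: PC=0 idx=0 pred=T actual=T -> ctr[0]=3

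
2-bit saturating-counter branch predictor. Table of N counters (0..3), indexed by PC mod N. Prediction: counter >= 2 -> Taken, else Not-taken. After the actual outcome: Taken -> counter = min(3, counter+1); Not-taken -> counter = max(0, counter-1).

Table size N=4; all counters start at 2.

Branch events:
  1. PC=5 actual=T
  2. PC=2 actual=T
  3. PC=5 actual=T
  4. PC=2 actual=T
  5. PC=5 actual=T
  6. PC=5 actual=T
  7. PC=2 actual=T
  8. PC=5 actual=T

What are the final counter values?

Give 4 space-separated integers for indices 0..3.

Answer: 2 3 3 2

Derivation:
Ev 1: PC=5 idx=1 pred=T actual=T -> ctr[1]=3
Ev 2: PC=2 idx=2 pred=T actual=T -> ctr[2]=3
Ev 3: PC=5 idx=1 pred=T actual=T -> ctr[1]=3
Ev 4: PC=2 idx=2 pred=T actual=T -> ctr[2]=3
Ev 5: PC=5 idx=1 pred=T actual=T -> ctr[1]=3
Ev 6: PC=5 idx=1 pred=T actual=T -> ctr[1]=3
Ev 7: PC=2 idx=2 pred=T actual=T -> ctr[2]=3
Ev 8: PC=5 idx=1 pred=T actual=T -> ctr[1]=3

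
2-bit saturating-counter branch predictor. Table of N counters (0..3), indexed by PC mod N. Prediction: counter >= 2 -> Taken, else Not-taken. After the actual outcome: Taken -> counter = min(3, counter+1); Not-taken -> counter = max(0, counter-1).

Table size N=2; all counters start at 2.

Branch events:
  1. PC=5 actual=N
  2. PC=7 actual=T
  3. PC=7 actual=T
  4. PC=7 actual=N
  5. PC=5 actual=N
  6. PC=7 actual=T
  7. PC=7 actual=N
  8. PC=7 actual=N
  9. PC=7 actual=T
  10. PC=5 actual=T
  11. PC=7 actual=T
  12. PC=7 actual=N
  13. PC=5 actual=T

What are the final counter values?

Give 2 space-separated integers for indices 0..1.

Ev 1: PC=5 idx=1 pred=T actual=N -> ctr[1]=1
Ev 2: PC=7 idx=1 pred=N actual=T -> ctr[1]=2
Ev 3: PC=7 idx=1 pred=T actual=T -> ctr[1]=3
Ev 4: PC=7 idx=1 pred=T actual=N -> ctr[1]=2
Ev 5: PC=5 idx=1 pred=T actual=N -> ctr[1]=1
Ev 6: PC=7 idx=1 pred=N actual=T -> ctr[1]=2
Ev 7: PC=7 idx=1 pred=T actual=N -> ctr[1]=1
Ev 8: PC=7 idx=1 pred=N actual=N -> ctr[1]=0
Ev 9: PC=7 idx=1 pred=N actual=T -> ctr[1]=1
Ev 10: PC=5 idx=1 pred=N actual=T -> ctr[1]=2
Ev 11: PC=7 idx=1 pred=T actual=T -> ctr[1]=3
Ev 12: PC=7 idx=1 pred=T actual=N -> ctr[1]=2
Ev 13: PC=5 idx=1 pred=T actual=T -> ctr[1]=3

Answer: 2 3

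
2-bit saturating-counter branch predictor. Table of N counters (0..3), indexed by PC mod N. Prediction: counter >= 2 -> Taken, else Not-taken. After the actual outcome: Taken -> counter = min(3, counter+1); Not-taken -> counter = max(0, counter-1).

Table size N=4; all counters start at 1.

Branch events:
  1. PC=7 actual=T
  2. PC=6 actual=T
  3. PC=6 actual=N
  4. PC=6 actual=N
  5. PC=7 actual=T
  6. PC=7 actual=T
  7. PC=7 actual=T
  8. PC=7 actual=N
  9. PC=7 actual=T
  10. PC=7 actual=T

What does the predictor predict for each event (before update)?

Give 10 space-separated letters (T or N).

Answer: N N T N T T T T T T

Derivation:
Ev 1: PC=7 idx=3 pred=N actual=T -> ctr[3]=2
Ev 2: PC=6 idx=2 pred=N actual=T -> ctr[2]=2
Ev 3: PC=6 idx=2 pred=T actual=N -> ctr[2]=1
Ev 4: PC=6 idx=2 pred=N actual=N -> ctr[2]=0
Ev 5: PC=7 idx=3 pred=T actual=T -> ctr[3]=3
Ev 6: PC=7 idx=3 pred=T actual=T -> ctr[3]=3
Ev 7: PC=7 idx=3 pred=T actual=T -> ctr[3]=3
Ev 8: PC=7 idx=3 pred=T actual=N -> ctr[3]=2
Ev 9: PC=7 idx=3 pred=T actual=T -> ctr[3]=3
Ev 10: PC=7 idx=3 pred=T actual=T -> ctr[3]=3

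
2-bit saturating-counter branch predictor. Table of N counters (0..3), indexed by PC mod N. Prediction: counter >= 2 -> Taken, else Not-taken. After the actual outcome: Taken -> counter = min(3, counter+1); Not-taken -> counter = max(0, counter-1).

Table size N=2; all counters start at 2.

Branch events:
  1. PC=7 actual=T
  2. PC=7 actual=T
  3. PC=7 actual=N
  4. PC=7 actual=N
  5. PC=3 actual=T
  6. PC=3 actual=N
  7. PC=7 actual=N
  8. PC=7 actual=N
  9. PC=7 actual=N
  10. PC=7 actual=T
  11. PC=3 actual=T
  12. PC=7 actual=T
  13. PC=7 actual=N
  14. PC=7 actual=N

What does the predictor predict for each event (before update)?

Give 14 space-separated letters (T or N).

Answer: T T T T N T N N N N N T T T

Derivation:
Ev 1: PC=7 idx=1 pred=T actual=T -> ctr[1]=3
Ev 2: PC=7 idx=1 pred=T actual=T -> ctr[1]=3
Ev 3: PC=7 idx=1 pred=T actual=N -> ctr[1]=2
Ev 4: PC=7 idx=1 pred=T actual=N -> ctr[1]=1
Ev 5: PC=3 idx=1 pred=N actual=T -> ctr[1]=2
Ev 6: PC=3 idx=1 pred=T actual=N -> ctr[1]=1
Ev 7: PC=7 idx=1 pred=N actual=N -> ctr[1]=0
Ev 8: PC=7 idx=1 pred=N actual=N -> ctr[1]=0
Ev 9: PC=7 idx=1 pred=N actual=N -> ctr[1]=0
Ev 10: PC=7 idx=1 pred=N actual=T -> ctr[1]=1
Ev 11: PC=3 idx=1 pred=N actual=T -> ctr[1]=2
Ev 12: PC=7 idx=1 pred=T actual=T -> ctr[1]=3
Ev 13: PC=7 idx=1 pred=T actual=N -> ctr[1]=2
Ev 14: PC=7 idx=1 pred=T actual=N -> ctr[1]=1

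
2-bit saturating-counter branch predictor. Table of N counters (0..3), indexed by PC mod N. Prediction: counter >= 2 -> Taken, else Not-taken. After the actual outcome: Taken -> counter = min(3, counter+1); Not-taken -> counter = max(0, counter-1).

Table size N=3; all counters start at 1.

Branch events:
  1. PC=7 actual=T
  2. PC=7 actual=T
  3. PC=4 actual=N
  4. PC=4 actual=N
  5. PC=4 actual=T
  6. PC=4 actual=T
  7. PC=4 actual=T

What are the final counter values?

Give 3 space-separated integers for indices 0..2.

Ev 1: PC=7 idx=1 pred=N actual=T -> ctr[1]=2
Ev 2: PC=7 idx=1 pred=T actual=T -> ctr[1]=3
Ev 3: PC=4 idx=1 pred=T actual=N -> ctr[1]=2
Ev 4: PC=4 idx=1 pred=T actual=N -> ctr[1]=1
Ev 5: PC=4 idx=1 pred=N actual=T -> ctr[1]=2
Ev 6: PC=4 idx=1 pred=T actual=T -> ctr[1]=3
Ev 7: PC=4 idx=1 pred=T actual=T -> ctr[1]=3

Answer: 1 3 1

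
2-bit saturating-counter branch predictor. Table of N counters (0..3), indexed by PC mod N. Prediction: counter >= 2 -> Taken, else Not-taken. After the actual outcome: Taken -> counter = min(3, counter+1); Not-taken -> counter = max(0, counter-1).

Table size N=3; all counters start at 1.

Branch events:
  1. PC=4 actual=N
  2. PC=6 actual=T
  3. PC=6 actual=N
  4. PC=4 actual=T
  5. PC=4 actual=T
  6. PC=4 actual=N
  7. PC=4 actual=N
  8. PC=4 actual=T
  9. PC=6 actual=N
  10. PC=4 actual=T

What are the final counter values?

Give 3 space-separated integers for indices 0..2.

Answer: 0 2 1

Derivation:
Ev 1: PC=4 idx=1 pred=N actual=N -> ctr[1]=0
Ev 2: PC=6 idx=0 pred=N actual=T -> ctr[0]=2
Ev 3: PC=6 idx=0 pred=T actual=N -> ctr[0]=1
Ev 4: PC=4 idx=1 pred=N actual=T -> ctr[1]=1
Ev 5: PC=4 idx=1 pred=N actual=T -> ctr[1]=2
Ev 6: PC=4 idx=1 pred=T actual=N -> ctr[1]=1
Ev 7: PC=4 idx=1 pred=N actual=N -> ctr[1]=0
Ev 8: PC=4 idx=1 pred=N actual=T -> ctr[1]=1
Ev 9: PC=6 idx=0 pred=N actual=N -> ctr[0]=0
Ev 10: PC=4 idx=1 pred=N actual=T -> ctr[1]=2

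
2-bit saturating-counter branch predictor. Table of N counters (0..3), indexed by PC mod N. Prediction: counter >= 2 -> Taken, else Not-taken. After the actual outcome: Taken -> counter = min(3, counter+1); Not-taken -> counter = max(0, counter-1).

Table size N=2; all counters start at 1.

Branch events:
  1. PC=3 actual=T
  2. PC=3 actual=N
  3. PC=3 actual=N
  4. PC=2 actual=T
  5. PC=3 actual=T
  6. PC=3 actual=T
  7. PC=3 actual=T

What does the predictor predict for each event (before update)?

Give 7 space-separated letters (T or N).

Answer: N T N N N N T

Derivation:
Ev 1: PC=3 idx=1 pred=N actual=T -> ctr[1]=2
Ev 2: PC=3 idx=1 pred=T actual=N -> ctr[1]=1
Ev 3: PC=3 idx=1 pred=N actual=N -> ctr[1]=0
Ev 4: PC=2 idx=0 pred=N actual=T -> ctr[0]=2
Ev 5: PC=3 idx=1 pred=N actual=T -> ctr[1]=1
Ev 6: PC=3 idx=1 pred=N actual=T -> ctr[1]=2
Ev 7: PC=3 idx=1 pred=T actual=T -> ctr[1]=3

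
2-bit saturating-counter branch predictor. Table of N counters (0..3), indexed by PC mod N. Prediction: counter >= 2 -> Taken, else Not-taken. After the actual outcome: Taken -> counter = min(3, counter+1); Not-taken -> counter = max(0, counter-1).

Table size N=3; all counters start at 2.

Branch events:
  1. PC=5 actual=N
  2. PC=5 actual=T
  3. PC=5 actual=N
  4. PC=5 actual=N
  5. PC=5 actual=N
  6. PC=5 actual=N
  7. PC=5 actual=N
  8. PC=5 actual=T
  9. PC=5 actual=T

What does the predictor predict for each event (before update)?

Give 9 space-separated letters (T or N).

Answer: T N T N N N N N N

Derivation:
Ev 1: PC=5 idx=2 pred=T actual=N -> ctr[2]=1
Ev 2: PC=5 idx=2 pred=N actual=T -> ctr[2]=2
Ev 3: PC=5 idx=2 pred=T actual=N -> ctr[2]=1
Ev 4: PC=5 idx=2 pred=N actual=N -> ctr[2]=0
Ev 5: PC=5 idx=2 pred=N actual=N -> ctr[2]=0
Ev 6: PC=5 idx=2 pred=N actual=N -> ctr[2]=0
Ev 7: PC=5 idx=2 pred=N actual=N -> ctr[2]=0
Ev 8: PC=5 idx=2 pred=N actual=T -> ctr[2]=1
Ev 9: PC=5 idx=2 pred=N actual=T -> ctr[2]=2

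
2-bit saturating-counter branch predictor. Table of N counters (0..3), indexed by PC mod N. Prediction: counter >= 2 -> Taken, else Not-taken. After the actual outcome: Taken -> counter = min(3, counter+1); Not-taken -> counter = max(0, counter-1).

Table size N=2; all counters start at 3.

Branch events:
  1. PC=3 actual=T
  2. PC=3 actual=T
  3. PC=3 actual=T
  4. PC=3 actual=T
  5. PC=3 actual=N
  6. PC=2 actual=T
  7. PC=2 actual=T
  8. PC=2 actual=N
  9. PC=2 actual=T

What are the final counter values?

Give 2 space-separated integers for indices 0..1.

Ev 1: PC=3 idx=1 pred=T actual=T -> ctr[1]=3
Ev 2: PC=3 idx=1 pred=T actual=T -> ctr[1]=3
Ev 3: PC=3 idx=1 pred=T actual=T -> ctr[1]=3
Ev 4: PC=3 idx=1 pred=T actual=T -> ctr[1]=3
Ev 5: PC=3 idx=1 pred=T actual=N -> ctr[1]=2
Ev 6: PC=2 idx=0 pred=T actual=T -> ctr[0]=3
Ev 7: PC=2 idx=0 pred=T actual=T -> ctr[0]=3
Ev 8: PC=2 idx=0 pred=T actual=N -> ctr[0]=2
Ev 9: PC=2 idx=0 pred=T actual=T -> ctr[0]=3

Answer: 3 2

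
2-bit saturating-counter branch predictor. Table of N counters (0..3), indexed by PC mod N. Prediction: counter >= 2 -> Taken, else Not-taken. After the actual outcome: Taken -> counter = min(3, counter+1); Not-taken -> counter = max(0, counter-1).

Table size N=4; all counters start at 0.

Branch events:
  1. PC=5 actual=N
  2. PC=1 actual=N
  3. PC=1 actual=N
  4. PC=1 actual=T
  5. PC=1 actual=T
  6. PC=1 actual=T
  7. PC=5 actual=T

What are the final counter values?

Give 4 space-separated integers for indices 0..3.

Answer: 0 3 0 0

Derivation:
Ev 1: PC=5 idx=1 pred=N actual=N -> ctr[1]=0
Ev 2: PC=1 idx=1 pred=N actual=N -> ctr[1]=0
Ev 3: PC=1 idx=1 pred=N actual=N -> ctr[1]=0
Ev 4: PC=1 idx=1 pred=N actual=T -> ctr[1]=1
Ev 5: PC=1 idx=1 pred=N actual=T -> ctr[1]=2
Ev 6: PC=1 idx=1 pred=T actual=T -> ctr[1]=3
Ev 7: PC=5 idx=1 pred=T actual=T -> ctr[1]=3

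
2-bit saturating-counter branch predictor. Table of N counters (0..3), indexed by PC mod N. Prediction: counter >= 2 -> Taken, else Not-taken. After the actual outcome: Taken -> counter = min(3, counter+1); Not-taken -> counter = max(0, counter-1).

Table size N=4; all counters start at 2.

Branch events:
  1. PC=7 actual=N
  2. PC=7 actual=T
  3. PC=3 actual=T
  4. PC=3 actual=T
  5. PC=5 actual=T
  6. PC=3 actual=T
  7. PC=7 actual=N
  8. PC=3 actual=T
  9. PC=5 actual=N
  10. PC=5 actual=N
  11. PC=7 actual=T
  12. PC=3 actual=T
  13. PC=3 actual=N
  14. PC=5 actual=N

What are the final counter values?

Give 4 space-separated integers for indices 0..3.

Ev 1: PC=7 idx=3 pred=T actual=N -> ctr[3]=1
Ev 2: PC=7 idx=3 pred=N actual=T -> ctr[3]=2
Ev 3: PC=3 idx=3 pred=T actual=T -> ctr[3]=3
Ev 4: PC=3 idx=3 pred=T actual=T -> ctr[3]=3
Ev 5: PC=5 idx=1 pred=T actual=T -> ctr[1]=3
Ev 6: PC=3 idx=3 pred=T actual=T -> ctr[3]=3
Ev 7: PC=7 idx=3 pred=T actual=N -> ctr[3]=2
Ev 8: PC=3 idx=3 pred=T actual=T -> ctr[3]=3
Ev 9: PC=5 idx=1 pred=T actual=N -> ctr[1]=2
Ev 10: PC=5 idx=1 pred=T actual=N -> ctr[1]=1
Ev 11: PC=7 idx=3 pred=T actual=T -> ctr[3]=3
Ev 12: PC=3 idx=3 pred=T actual=T -> ctr[3]=3
Ev 13: PC=3 idx=3 pred=T actual=N -> ctr[3]=2
Ev 14: PC=5 idx=1 pred=N actual=N -> ctr[1]=0

Answer: 2 0 2 2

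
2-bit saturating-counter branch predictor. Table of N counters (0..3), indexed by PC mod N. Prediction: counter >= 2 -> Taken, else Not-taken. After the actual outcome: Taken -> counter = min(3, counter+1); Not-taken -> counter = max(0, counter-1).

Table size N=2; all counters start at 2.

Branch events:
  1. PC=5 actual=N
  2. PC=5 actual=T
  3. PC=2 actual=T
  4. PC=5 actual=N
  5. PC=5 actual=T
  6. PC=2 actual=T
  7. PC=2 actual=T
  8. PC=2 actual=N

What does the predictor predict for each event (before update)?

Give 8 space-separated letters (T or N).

Answer: T N T T N T T T

Derivation:
Ev 1: PC=5 idx=1 pred=T actual=N -> ctr[1]=1
Ev 2: PC=5 idx=1 pred=N actual=T -> ctr[1]=2
Ev 3: PC=2 idx=0 pred=T actual=T -> ctr[0]=3
Ev 4: PC=5 idx=1 pred=T actual=N -> ctr[1]=1
Ev 5: PC=5 idx=1 pred=N actual=T -> ctr[1]=2
Ev 6: PC=2 idx=0 pred=T actual=T -> ctr[0]=3
Ev 7: PC=2 idx=0 pred=T actual=T -> ctr[0]=3
Ev 8: PC=2 idx=0 pred=T actual=N -> ctr[0]=2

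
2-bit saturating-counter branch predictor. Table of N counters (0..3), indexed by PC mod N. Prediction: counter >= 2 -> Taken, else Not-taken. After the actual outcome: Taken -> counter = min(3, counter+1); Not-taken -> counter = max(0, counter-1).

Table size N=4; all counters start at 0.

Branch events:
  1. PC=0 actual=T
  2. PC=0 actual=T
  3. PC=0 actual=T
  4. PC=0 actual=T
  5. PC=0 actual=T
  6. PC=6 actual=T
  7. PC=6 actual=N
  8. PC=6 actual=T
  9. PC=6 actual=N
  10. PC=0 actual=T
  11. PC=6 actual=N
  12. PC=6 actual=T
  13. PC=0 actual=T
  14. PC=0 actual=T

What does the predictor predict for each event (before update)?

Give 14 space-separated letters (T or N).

Answer: N N T T T N N N N T N N T T

Derivation:
Ev 1: PC=0 idx=0 pred=N actual=T -> ctr[0]=1
Ev 2: PC=0 idx=0 pred=N actual=T -> ctr[0]=2
Ev 3: PC=0 idx=0 pred=T actual=T -> ctr[0]=3
Ev 4: PC=0 idx=0 pred=T actual=T -> ctr[0]=3
Ev 5: PC=0 idx=0 pred=T actual=T -> ctr[0]=3
Ev 6: PC=6 idx=2 pred=N actual=T -> ctr[2]=1
Ev 7: PC=6 idx=2 pred=N actual=N -> ctr[2]=0
Ev 8: PC=6 idx=2 pred=N actual=T -> ctr[2]=1
Ev 9: PC=6 idx=2 pred=N actual=N -> ctr[2]=0
Ev 10: PC=0 idx=0 pred=T actual=T -> ctr[0]=3
Ev 11: PC=6 idx=2 pred=N actual=N -> ctr[2]=0
Ev 12: PC=6 idx=2 pred=N actual=T -> ctr[2]=1
Ev 13: PC=0 idx=0 pred=T actual=T -> ctr[0]=3
Ev 14: PC=0 idx=0 pred=T actual=T -> ctr[0]=3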